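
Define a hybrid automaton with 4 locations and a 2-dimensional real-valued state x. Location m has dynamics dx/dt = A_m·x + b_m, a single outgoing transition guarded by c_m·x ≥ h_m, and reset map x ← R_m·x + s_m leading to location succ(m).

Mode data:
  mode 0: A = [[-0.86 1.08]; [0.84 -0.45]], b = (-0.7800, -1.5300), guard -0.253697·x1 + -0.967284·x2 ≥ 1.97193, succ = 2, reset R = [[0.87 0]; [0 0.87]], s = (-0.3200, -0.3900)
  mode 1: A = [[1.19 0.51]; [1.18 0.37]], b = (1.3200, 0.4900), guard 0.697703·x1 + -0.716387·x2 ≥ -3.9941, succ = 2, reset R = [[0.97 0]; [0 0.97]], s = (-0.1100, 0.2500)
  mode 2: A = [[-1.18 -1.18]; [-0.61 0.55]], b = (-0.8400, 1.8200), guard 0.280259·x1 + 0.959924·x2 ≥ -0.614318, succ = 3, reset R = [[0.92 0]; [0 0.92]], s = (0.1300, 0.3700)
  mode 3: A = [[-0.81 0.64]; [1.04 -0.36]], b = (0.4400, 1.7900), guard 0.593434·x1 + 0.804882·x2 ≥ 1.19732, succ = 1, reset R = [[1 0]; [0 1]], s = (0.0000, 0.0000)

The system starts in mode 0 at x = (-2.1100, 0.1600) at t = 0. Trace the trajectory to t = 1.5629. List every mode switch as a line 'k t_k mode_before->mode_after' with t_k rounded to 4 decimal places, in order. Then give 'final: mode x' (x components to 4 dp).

1 0.5813 0->2
2 1.2227 2->3
final: 3 -0.3164 0.4207

Mode 0: guard c·x = 1.9719 hit at Δt = 0.5813 (t = 0.5813), x⁻ = (-2.0229, -1.5081) → reset → x⁺ = (-2.0800, -1.7020), jump to mode 2
Mode 2: guard c·x = -0.6143 hit at Δt = 0.6414 (t = 1.2227), x⁻ = (-0.8410, -0.3944) → reset → x⁺ = (-0.6437, 0.0071), jump to mode 3
Mode 3: flow for 0.3402 to horizon, guard not reached → x = (-0.3164, 0.4207)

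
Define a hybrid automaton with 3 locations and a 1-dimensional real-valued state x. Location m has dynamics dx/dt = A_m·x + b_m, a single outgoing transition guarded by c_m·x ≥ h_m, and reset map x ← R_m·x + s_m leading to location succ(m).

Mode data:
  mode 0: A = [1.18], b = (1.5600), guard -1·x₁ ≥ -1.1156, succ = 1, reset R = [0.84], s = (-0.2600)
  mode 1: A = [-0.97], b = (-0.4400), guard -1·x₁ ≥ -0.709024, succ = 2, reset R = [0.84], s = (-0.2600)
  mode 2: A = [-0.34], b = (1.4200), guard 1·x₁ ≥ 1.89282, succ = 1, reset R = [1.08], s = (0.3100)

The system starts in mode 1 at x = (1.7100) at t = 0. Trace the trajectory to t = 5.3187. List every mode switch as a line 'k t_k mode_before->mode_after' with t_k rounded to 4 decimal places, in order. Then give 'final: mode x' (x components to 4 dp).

Mode 1: guard c·x = -0.7090 hit at Δt = 0.6403 (t = 0.6403), x⁻ = (0.7090) → reset → x⁺ = (0.3356), jump to mode 2
Mode 2: guard c·x = 1.8928 hit at Δt = 1.5292 (t = 2.1695), x⁻ = (1.8928) → reset → x⁺ = (2.3542), jump to mode 1
Mode 1: guard c·x = -0.7090 hit at Δt = 0.9090 (t = 3.0785), x⁻ = (0.7090) → reset → x⁺ = (0.3356), jump to mode 2
Mode 2: guard c·x = 1.8928 hit at Δt = 1.5292 (t = 4.6077), x⁻ = (1.8928) → reset → x⁺ = (2.3542), jump to mode 1
Mode 1: flow for 0.7110 to horizon, guard not reached → x = (0.9552)

1 0.6403 1->2
2 2.1695 2->1
3 3.0785 1->2
4 4.6077 2->1
final: 1 0.9552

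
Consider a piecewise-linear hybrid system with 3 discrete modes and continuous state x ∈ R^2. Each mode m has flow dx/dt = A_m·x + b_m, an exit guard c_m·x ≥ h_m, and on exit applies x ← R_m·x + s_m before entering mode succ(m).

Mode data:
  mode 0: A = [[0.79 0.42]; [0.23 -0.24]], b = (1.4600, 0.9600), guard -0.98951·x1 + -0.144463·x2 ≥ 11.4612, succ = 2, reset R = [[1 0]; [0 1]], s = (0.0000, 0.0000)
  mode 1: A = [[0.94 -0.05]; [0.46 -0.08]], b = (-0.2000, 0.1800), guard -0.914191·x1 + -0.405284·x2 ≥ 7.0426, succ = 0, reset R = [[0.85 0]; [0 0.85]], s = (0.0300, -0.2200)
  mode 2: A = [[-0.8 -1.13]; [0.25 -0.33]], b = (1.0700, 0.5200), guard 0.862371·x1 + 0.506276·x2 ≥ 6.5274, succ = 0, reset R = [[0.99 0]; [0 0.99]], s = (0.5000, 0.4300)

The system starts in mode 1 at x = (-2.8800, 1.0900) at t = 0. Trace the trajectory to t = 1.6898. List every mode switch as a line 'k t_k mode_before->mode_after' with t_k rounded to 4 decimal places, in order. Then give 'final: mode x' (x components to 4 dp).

1 0.9442 1->0
final: 0 -10.1587 -1.3872

Mode 1: guard c·x = 7.0426 hit at Δt = 0.9442 (t = 0.9442), x⁻ = (-7.3312, -0.8401) → reset → x⁺ = (-6.2015, -0.9341), jump to mode 0
Mode 0: flow for 0.7456 to horizon, guard not reached → x = (-10.1587, -1.3872)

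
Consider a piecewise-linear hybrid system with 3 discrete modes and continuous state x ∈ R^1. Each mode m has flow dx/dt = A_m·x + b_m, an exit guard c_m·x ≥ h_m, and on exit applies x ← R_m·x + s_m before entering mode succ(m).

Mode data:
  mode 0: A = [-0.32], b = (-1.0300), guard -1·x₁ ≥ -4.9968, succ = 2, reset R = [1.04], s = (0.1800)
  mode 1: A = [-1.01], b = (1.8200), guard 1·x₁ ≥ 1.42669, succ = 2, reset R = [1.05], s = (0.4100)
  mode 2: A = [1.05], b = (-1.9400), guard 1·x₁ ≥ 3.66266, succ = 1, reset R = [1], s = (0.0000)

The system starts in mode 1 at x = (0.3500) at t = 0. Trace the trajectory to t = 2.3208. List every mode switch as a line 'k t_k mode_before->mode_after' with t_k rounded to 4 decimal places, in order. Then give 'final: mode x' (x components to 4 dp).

1 1.3396 1->2
final: 2 2.0169

Mode 1: guard c·x = 1.4267 hit at Δt = 1.3396 (t = 1.3396), x⁻ = (1.4267) → reset → x⁺ = (1.9080), jump to mode 2
Mode 2: flow for 0.9812 to horizon, guard not reached → x = (2.0169)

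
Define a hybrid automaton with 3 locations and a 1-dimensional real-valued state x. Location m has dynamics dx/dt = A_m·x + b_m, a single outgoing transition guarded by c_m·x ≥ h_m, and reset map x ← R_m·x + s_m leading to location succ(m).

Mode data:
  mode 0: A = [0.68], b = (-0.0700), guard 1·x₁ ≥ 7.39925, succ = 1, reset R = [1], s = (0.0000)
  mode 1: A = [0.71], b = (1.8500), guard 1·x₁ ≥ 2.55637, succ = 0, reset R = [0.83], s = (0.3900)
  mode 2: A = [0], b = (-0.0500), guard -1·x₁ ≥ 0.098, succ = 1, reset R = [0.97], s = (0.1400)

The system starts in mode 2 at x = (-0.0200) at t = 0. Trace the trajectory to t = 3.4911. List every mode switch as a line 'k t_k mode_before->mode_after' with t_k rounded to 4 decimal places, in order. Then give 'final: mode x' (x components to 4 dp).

Mode 2: guard c·x = 0.0980 hit at Δt = 1.5600 (t = 1.5600), x⁻ = (-0.0980) → reset → x⁺ = (0.0449), jump to mode 1
Mode 1: guard c·x = 2.5564 hit at Δt = 0.9388 (t = 2.4988), x⁻ = (2.5564) → reset → x⁺ = (2.5118), jump to mode 0
Mode 0: flow for 0.9923 to horizon, guard not reached → x = (4.8329)

1 1.5600 2->1
2 2.4988 1->0
final: 0 4.8329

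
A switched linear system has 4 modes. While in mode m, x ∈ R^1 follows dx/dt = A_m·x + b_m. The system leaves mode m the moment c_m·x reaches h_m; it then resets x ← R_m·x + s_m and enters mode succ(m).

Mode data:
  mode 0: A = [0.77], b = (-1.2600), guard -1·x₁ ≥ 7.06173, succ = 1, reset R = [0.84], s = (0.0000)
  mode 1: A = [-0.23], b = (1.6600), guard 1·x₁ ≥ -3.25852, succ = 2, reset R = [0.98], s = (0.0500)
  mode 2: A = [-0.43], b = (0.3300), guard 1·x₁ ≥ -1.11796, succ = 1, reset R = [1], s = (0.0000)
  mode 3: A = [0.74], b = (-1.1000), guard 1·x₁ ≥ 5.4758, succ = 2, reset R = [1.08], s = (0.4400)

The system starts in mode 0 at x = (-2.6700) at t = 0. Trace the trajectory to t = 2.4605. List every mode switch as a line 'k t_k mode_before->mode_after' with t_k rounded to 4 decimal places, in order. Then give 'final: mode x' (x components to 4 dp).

Mode 0: guard c·x = 7.0617 hit at Δt = 0.9130 (t = 0.9130), x⁻ = (-7.0617) → reset → x⁺ = (-5.9319), jump to mode 1
Mode 1: guard c·x = -3.2585 hit at Δt = 0.9882 (t = 1.9012), x⁻ = (-3.2585) → reset → x⁺ = (-3.1433), jump to mode 2
Mode 2: flow for 0.5593 to horizon, guard not reached → x = (-2.3074)

1 0.9130 0->1
2 1.9012 1->2
final: 2 -2.3074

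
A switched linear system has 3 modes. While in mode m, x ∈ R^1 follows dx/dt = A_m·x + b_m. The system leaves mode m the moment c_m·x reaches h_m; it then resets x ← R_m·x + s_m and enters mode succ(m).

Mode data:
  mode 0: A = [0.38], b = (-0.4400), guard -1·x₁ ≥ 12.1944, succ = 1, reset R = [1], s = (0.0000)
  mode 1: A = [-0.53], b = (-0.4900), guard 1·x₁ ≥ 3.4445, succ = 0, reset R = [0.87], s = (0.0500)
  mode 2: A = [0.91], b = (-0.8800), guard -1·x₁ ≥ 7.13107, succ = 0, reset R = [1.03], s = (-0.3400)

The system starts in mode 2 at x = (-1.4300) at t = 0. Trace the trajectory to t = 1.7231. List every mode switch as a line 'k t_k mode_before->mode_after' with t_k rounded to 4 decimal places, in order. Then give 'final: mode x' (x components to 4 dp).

Mode 2: guard c·x = 7.1311 hit at Δt = 1.3378 (t = 1.3378), x⁻ = (-7.1311) → reset → x⁺ = (-7.6850), jump to mode 0
Mode 0: flow for 0.3853 to horizon, guard not reached → x = (-9.0793)

1 1.3378 2->0
final: 0 -9.0793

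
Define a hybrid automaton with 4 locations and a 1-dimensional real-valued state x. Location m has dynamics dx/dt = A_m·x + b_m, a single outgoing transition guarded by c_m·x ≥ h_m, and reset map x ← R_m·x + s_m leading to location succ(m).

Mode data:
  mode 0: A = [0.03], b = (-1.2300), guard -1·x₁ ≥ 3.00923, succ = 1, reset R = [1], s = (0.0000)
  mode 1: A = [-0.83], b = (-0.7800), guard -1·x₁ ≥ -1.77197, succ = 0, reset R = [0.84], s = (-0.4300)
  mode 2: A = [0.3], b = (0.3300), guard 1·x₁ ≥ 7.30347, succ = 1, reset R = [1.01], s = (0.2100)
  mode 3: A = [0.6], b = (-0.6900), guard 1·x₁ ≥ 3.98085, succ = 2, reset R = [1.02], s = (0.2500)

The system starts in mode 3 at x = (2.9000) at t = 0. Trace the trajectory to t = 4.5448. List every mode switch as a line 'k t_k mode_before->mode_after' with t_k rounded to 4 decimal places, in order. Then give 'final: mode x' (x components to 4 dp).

Mode 3: guard c·x = 3.9809 hit at Δt = 0.8016 (t = 0.8016), x⁻ = (3.9809) → reset → x⁺ = (4.3105), jump to mode 2
Mode 2: guard c·x = 7.3035 hit at Δt = 1.4677 (t = 2.2693), x⁻ = (7.3035) → reset → x⁺ = (7.5865), jump to mode 1
Mode 1: guard c·x = -1.7720 hit at Δt = 1.3802 (t = 3.6495), x⁻ = (1.7720) → reset → x⁺ = (1.0585), jump to mode 0
Mode 0: flow for 0.8953 to horizon, guard not reached → x = (-0.0289)

1 0.8016 3->2
2 2.2693 2->1
3 3.6495 1->0
final: 0 -0.0289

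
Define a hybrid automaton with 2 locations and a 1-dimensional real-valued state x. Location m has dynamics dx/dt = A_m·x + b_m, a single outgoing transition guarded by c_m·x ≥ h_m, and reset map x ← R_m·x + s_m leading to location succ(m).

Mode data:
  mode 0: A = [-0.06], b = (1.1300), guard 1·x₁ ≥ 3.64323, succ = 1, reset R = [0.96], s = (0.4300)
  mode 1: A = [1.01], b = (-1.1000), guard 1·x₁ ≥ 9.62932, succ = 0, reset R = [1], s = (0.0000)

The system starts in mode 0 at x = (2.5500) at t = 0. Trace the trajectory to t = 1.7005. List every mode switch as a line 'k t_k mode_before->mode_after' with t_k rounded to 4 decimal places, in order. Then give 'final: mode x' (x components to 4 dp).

1 1.1583 0->1
final: 1 5.9971

Mode 0: guard c·x = 3.6432 hit at Δt = 1.1583 (t = 1.1583), x⁻ = (3.6432) → reset → x⁺ = (3.9275), jump to mode 1
Mode 1: flow for 0.5422 to horizon, guard not reached → x = (5.9971)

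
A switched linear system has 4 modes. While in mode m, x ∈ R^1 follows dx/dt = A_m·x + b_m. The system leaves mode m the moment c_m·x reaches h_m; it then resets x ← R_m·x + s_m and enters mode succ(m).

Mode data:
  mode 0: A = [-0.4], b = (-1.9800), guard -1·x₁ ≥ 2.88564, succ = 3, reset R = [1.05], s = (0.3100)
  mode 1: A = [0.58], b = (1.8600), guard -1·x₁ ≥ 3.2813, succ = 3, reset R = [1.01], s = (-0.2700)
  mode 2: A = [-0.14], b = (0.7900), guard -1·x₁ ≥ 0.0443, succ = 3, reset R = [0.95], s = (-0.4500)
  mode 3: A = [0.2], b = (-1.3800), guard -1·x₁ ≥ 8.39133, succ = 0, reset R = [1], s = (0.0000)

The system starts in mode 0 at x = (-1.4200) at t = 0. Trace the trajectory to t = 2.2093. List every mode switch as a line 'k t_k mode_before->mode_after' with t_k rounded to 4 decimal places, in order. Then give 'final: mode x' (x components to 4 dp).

1 1.3412 0->3
final: 3 -4.5439

Mode 0: guard c·x = 2.8856 hit at Δt = 1.3412 (t = 1.3412), x⁻ = (-2.8856) → reset → x⁺ = (-2.7199), jump to mode 3
Mode 3: flow for 0.8681 to horizon, guard not reached → x = (-4.5439)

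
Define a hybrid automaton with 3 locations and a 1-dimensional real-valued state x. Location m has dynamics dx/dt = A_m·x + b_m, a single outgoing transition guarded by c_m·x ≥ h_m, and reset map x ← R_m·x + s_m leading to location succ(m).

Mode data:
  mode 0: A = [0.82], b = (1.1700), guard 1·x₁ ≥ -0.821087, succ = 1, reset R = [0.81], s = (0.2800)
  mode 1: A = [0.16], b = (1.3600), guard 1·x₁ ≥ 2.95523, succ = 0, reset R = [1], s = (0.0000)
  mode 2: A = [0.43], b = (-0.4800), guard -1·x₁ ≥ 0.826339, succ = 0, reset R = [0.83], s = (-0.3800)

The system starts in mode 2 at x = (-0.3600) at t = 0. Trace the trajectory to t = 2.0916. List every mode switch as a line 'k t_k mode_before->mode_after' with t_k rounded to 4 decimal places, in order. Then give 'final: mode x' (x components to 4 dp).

1 0.6384 2->0
2 1.2697 0->1
final: 1 0.7554

Mode 2: guard c·x = 0.8263 hit at Δt = 0.6384 (t = 0.6384), x⁻ = (-0.8263) → reset → x⁺ = (-1.0659), jump to mode 0
Mode 0: guard c·x = -0.8211 hit at Δt = 0.6313 (t = 1.2697), x⁻ = (-0.8211) → reset → x⁺ = (-0.3851), jump to mode 1
Mode 1: flow for 0.8219 to horizon, guard not reached → x = (0.7554)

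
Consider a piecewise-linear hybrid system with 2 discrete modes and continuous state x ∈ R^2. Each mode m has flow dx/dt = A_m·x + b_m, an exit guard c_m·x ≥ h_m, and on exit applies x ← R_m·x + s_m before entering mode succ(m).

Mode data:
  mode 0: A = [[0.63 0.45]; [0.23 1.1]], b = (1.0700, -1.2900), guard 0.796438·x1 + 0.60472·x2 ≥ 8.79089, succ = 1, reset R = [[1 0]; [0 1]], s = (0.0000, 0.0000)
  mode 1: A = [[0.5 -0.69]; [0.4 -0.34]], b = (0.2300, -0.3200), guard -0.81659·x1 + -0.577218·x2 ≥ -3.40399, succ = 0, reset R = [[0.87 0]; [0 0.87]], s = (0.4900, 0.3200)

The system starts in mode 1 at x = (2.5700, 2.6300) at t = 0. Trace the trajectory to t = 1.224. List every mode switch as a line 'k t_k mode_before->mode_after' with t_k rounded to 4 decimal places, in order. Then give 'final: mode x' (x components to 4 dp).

1 0.5827 1->0
final: 0 5.8935 4.7025

Mode 1: guard c·x = -3.4040 hit at Δt = 0.5827 (t = 0.5827), x⁻ = (2.3927, 2.5123) → reset → x⁺ = (2.5716, 2.5057), jump to mode 0
Mode 0: flow for 0.6413 to horizon, guard not reached → x = (5.8935, 4.7025)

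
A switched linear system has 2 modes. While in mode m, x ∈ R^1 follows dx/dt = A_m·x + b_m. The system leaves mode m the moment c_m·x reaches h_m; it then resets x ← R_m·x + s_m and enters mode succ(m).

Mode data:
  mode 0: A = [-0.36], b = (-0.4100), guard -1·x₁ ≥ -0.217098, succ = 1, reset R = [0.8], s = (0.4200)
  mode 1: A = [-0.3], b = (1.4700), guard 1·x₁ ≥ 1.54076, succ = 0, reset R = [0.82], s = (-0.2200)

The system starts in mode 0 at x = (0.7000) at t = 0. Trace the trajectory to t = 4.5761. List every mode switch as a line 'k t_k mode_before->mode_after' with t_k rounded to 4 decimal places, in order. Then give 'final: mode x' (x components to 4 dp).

Mode 0: guard c·x = -0.2171 hit at Δt = 0.8462 (t = 0.8462), x⁻ = (0.2171) → reset → x⁺ = (0.5937), jump to mode 1
Mode 1: guard c·x = 1.5408 hit at Δt = 0.8279 (t = 1.6741), x⁻ = (1.5408) → reset → x⁺ = (1.0434), jump to mode 0
Mode 0: guard c·x = -0.2171 hit at Δt = 1.3218 (t = 2.9959), x⁻ = (0.2171) → reset → x⁺ = (0.5937), jump to mode 1
Mode 1: guard c·x = 1.5408 hit at Δt = 0.8279 (t = 3.8238), x⁻ = (1.5408) → reset → x⁺ = (1.0434), jump to mode 0
Mode 0: flow for 0.7523 to horizon, guard not reached → x = (0.5257)

1 0.8462 0->1
2 1.6741 1->0
3 2.9959 0->1
4 3.8238 1->0
final: 0 0.5257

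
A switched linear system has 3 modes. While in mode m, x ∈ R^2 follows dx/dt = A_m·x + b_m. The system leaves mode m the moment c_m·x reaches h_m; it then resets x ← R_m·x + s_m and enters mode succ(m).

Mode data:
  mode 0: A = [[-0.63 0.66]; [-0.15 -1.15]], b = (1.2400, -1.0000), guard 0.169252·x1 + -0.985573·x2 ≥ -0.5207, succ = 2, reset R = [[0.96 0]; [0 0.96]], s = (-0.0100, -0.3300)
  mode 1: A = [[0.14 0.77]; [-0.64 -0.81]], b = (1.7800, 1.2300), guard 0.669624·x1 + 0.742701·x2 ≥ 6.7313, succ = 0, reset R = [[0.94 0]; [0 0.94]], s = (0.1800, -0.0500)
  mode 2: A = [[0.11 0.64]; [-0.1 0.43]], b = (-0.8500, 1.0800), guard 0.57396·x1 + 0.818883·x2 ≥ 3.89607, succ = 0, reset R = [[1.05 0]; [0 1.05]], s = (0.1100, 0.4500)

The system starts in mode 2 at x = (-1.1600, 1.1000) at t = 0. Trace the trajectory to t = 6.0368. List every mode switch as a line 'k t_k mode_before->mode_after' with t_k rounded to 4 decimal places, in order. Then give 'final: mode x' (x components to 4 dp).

Mode 2: guard c·x = 3.8961 hit at Δt = 1.5449 (t = 1.5449), x⁻ = (0.0709, 4.7081) → reset → x⁺ = (0.1844, 5.3935), jump to mode 0
Mode 0: guard c·x = -0.5207 hit at Δt = 1.0157 (t = 2.5606), x⁻ = (2.2775, 0.9194) → reset → x⁺ = (2.1764, 0.5527), jump to mode 2
Mode 2: guard c·x = 3.8961 hit at Δt = 1.4800 (t = 4.0406), x⁻ = (2.7781, 2.8106) → reset → x⁺ = (3.0270, 3.4011), jump to mode 0
Mode 0: guard c·x = -0.5207 hit at Δt = 0.5825 (t = 4.6231), x⁻ = (3.3645, 1.1061) → reset → x⁺ = (3.2199, 0.7319), jump to mode 2
Mode 2: guard c·x = 3.8961 hit at Δt = 1.0769 (t = 5.6999), x⁻ = (3.6715, 2.1844) → reset → x⁺ = (3.9651, 2.7436), jump to mode 0
Mode 0: flow for 0.3369 to horizon, guard not reached → x = (3.9866, 1.4156)

1 1.5449 2->0
2 2.5606 0->2
3 4.0406 2->0
4 4.6231 0->2
5 5.6999 2->0
final: 0 3.9866 1.4156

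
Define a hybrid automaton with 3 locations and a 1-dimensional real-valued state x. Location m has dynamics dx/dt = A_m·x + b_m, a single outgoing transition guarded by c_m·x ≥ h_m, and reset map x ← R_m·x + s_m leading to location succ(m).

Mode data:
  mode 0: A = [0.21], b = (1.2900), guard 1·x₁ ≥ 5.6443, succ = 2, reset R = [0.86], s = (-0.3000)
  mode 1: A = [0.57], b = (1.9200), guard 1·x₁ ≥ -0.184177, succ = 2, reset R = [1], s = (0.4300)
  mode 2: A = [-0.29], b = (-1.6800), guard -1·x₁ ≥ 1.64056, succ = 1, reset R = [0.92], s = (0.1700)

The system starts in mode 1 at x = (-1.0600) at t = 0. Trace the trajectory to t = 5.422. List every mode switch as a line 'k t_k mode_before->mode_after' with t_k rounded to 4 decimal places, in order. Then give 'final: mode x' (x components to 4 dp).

1 0.5643 1->2
2 1.8557 2->1
3 2.6463 1->2
4 3.9377 2->1
5 4.7282 1->2
final: 2 -0.8548

Mode 1: guard c·x = -0.1842 hit at Δt = 0.5643 (t = 0.5643), x⁻ = (-0.1842) → reset → x⁺ = (0.2458), jump to mode 2
Mode 2: guard c·x = 1.6406 hit at Δt = 1.2914 (t = 1.8557), x⁻ = (-1.6406) → reset → x⁺ = (-1.3393), jump to mode 1
Mode 1: guard c·x = -0.1842 hit at Δt = 0.7906 (t = 2.6463), x⁻ = (-0.1842) → reset → x⁺ = (0.2458), jump to mode 2
Mode 2: guard c·x = 1.6406 hit at Δt = 1.2914 (t = 3.9377), x⁻ = (-1.6406) → reset → x⁺ = (-1.3393), jump to mode 1
Mode 1: guard c·x = -0.1842 hit at Δt = 0.7906 (t = 4.7282), x⁻ = (-0.1842) → reset → x⁺ = (0.2458), jump to mode 2
Mode 2: flow for 0.6938 to horizon, guard not reached → x = (-0.8548)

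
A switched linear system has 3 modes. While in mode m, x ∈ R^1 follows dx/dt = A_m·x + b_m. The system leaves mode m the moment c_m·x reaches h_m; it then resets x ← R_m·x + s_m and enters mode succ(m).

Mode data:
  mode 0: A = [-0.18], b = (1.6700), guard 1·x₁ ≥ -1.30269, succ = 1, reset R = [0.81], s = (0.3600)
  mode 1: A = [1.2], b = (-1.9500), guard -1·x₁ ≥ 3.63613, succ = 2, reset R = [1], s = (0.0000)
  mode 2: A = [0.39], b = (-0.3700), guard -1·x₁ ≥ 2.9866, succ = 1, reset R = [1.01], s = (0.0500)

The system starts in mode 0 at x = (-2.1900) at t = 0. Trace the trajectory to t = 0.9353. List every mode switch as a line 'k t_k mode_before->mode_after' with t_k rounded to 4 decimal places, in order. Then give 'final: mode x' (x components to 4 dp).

Mode 0: guard c·x = -1.3027 hit at Δt = 0.4474 (t = 0.4474), x⁻ = (-1.3027) → reset → x⁺ = (-0.6952), jump to mode 1
Mode 1: flow for 0.4879 to horizon, guard not reached → x = (-2.5417)

1 0.4474 0->1
final: 1 -2.5417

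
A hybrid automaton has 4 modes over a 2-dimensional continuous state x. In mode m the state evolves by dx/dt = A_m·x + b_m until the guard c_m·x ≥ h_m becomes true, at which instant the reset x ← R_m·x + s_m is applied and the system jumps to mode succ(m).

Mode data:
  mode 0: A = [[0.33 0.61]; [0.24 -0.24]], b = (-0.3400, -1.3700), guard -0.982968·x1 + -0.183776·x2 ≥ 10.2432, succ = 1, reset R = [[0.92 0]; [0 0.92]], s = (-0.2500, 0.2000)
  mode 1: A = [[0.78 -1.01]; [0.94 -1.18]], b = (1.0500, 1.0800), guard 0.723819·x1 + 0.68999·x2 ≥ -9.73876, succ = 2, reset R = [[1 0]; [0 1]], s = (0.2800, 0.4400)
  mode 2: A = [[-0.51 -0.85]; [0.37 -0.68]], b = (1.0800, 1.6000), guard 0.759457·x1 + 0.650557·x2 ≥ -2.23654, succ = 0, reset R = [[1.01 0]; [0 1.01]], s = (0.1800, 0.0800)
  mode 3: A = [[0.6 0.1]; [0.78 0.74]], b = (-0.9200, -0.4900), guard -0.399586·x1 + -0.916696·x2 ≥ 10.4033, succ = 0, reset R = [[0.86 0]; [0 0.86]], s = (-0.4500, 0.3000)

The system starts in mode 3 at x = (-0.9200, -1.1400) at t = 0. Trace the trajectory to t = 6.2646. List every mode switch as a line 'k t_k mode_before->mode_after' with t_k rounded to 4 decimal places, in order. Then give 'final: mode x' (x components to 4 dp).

Mode 3: guard c·x = 10.4033 hit at Δt = 1.4399 (t = 1.4399), x⁻ = (-5.0962, -9.1273) → reset → x⁺ = (-4.8327, -7.5495), jump to mode 0
Mode 0: guard c·x = 10.2432 hit at Δt = 0.5525 (t = 1.9924), x⁻ = (-8.8934, -8.1689) → reset → x⁺ = (-8.4320, -7.3154), jump to mode 1
Mode 1: guard c·x = -9.7388 hit at Δt = 0.5783 (t = 2.5707), x⁻ = (-7.4115, -6.3394) → reset → x⁺ = (-7.1315, -5.8994), jump to mode 2
Mode 2: guard c·x = -2.2365 hit at Δt = 0.9997 (t = 3.5704), x⁻ = (-0.6786, -2.6457) → reset → x⁺ = (-0.5054, -2.5921), jump to mode 0
Mode 0: guard c·x = 10.2432 hit at Δt = 2.1818 (t = 5.7522), x⁻ = (-9.3589, -5.6792) → reset → x⁺ = (-8.8602, -5.0249), jump to mode 1
Mode 1: flow for 0.5124 to horizon, guard not reached → x = (-9.1741, -5.5997)

1 1.4399 3->0
2 1.9924 0->1
3 2.5707 1->2
4 3.5704 2->0
5 5.7522 0->1
final: 1 -9.1741 -5.5997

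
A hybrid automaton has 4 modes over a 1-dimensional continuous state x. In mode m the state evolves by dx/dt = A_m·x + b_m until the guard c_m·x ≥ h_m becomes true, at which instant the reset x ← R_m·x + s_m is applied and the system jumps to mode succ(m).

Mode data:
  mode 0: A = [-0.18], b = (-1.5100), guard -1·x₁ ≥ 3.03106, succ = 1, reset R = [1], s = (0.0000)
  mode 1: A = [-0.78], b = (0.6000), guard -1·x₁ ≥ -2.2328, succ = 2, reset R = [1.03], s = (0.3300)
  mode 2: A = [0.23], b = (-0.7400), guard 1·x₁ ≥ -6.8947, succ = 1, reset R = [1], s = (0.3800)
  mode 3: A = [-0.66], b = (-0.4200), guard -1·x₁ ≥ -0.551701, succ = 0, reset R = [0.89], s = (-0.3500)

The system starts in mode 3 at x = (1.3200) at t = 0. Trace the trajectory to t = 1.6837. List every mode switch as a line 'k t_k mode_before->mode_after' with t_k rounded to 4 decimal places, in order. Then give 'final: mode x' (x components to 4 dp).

1 0.7557 3->0
final: 0 -1.1712

Mode 3: guard c·x = -0.5517 hit at Δt = 0.7557 (t = 0.7557), x⁻ = (0.5517) → reset → x⁺ = (0.1410), jump to mode 0
Mode 0: flow for 0.9280 to horizon, guard not reached → x = (-1.1712)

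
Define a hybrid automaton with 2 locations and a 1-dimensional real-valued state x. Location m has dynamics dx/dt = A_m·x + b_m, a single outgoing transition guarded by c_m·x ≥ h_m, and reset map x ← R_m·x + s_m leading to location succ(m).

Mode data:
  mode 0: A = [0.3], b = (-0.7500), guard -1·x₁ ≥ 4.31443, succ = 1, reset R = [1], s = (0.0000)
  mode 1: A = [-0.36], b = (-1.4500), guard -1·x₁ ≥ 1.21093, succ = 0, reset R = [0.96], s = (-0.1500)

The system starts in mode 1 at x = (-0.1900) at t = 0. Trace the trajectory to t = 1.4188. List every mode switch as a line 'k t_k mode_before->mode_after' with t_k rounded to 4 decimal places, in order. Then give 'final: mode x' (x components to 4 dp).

1 0.8591 1->0
final: 0 -2.0095

Mode 1: guard c·x = 1.2109 hit at Δt = 0.8591 (t = 0.8591), x⁻ = (-1.2109) → reset → x⁺ = (-1.3125), jump to mode 0
Mode 0: flow for 0.5597 to horizon, guard not reached → x = (-2.0095)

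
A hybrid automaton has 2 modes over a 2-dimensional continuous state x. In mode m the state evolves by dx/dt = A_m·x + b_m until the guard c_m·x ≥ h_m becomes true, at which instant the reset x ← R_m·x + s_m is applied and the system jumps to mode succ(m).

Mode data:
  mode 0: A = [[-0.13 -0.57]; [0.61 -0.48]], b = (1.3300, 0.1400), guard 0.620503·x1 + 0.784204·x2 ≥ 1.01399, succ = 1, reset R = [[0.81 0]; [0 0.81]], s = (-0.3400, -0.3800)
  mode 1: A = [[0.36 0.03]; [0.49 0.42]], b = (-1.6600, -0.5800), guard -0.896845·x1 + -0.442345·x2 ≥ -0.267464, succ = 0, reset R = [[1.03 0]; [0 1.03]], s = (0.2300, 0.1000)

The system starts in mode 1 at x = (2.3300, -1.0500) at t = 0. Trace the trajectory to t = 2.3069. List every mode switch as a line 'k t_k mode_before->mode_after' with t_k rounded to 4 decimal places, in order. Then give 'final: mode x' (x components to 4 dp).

1 1.2735 1->0
2 1.8414 0->1
final: 1 0.7623 -0.8552

Mode 1: guard c·x = -0.2675 hit at Δt = 1.2735 (t = 1.2735), x⁻ = (0.9502, -1.3219) → reset → x⁺ = (1.2087, -1.2616), jump to mode 0
Mode 0: guard c·x = 1.0140 hit at Δt = 0.5679 (t = 1.8414), x⁻ = (2.1059, -0.3733) → reset → x⁺ = (1.3658, -0.6824), jump to mode 1
Mode 1: flow for 0.4655 to horizon, guard not reached → x = (0.7623, -0.8552)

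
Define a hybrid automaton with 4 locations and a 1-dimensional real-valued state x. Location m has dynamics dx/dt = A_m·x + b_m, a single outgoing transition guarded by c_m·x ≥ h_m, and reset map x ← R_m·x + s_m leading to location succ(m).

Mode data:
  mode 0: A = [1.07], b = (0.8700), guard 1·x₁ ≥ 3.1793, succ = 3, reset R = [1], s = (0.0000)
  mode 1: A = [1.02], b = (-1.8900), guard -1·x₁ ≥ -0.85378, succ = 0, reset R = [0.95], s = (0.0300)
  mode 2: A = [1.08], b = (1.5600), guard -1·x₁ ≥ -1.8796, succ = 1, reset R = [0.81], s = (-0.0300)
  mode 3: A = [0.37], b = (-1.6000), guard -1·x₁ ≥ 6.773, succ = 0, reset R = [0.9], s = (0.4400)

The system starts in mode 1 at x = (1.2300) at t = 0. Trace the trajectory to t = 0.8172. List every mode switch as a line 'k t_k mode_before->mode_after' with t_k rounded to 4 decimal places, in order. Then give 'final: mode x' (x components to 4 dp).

Mode 1: guard c·x = -0.8538 hit at Δt = 0.4632 (t = 0.4632), x⁻ = (0.8538) → reset → x⁺ = (0.8411), jump to mode 0
Mode 0: flow for 0.3540 to horizon, guard not reached → x = (1.6028)

1 0.4632 1->0
final: 0 1.6028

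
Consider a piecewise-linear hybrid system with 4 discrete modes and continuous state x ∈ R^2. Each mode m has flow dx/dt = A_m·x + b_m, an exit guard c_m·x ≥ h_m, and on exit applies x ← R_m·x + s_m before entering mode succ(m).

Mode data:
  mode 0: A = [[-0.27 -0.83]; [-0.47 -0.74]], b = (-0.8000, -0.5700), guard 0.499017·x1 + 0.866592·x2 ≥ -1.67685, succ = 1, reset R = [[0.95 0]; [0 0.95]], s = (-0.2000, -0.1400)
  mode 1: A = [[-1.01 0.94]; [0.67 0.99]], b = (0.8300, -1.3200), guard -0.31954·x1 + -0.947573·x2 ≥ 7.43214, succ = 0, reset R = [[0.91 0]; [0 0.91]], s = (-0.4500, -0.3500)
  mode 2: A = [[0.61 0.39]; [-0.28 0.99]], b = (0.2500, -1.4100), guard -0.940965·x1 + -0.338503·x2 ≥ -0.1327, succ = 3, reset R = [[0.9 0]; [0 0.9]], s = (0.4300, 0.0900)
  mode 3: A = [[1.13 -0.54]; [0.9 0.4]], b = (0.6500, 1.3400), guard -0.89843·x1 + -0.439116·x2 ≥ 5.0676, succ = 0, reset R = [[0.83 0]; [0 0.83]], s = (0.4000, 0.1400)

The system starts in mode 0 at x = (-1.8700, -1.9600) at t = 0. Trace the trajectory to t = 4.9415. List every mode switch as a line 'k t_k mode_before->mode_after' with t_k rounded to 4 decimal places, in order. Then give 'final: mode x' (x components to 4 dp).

Mode 0: guard c·x = -1.6768 hit at Δt = 0.6126 (t = 0.6126), x⁻ = (-1.3281, -1.1702) → reset → x⁺ = (-1.4617, -1.2517), jump to mode 1
Mode 1: guard c·x = 7.4321 hit at Δt = 0.9646 (t = 1.5772), x⁻ = (-2.4155, -7.0288) → reset → x⁺ = (-2.6481, -6.7462), jump to mode 0
Mode 0: guard c·x = -1.6768 hit at Δt = 1.5552 (t = 3.1324), x⁻ = (1.5110, -2.8051) → reset → x⁺ = (1.2354, -2.8048), jump to mode 1
Mode 1: guard c·x = 7.4321 hit at Δt = 0.7612 (t = 3.8936), x⁻ = (-1.4678, -7.3484) → reset → x⁺ = (-1.7857, -7.0370), jump to mode 0
Mode 0: flow for 1.0479 to horizon, guard not reached → x = (1.7230, -3.8250)

1 0.6126 0->1
2 1.5772 1->0
3 3.1324 0->1
4 3.8936 1->0
final: 0 1.7230 -3.8250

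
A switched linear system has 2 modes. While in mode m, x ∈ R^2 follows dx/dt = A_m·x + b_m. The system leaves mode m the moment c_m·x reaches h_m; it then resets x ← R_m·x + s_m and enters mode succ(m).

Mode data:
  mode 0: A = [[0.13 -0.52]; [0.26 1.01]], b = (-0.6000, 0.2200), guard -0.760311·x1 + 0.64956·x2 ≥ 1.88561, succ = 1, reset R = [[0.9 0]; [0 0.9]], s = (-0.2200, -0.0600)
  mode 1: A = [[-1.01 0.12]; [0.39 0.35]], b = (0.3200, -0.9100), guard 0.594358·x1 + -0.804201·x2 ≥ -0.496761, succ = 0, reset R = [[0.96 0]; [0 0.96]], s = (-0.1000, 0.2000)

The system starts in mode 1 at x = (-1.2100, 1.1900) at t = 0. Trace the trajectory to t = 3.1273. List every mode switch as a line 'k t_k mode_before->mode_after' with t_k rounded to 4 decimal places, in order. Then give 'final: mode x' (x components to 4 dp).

1 0.8659 1->0
2 1.6567 0->1
3 2.5164 1->0
final: 0 -1.1110 1.0317

Mode 1: guard c·x = -0.4968 hit at Δt = 0.8659 (t = 0.8659), x⁻ = (-0.2685, 0.4193) → reset → x⁺ = (-0.3577, 0.6025), jump to mode 0
Mode 0: guard c·x = 1.8856 hit at Δt = 0.7908 (t = 1.6567), x⁻ = (-1.3062, 1.3739) → reset → x⁺ = (-1.3956, 1.1765), jump to mode 1
Mode 1: guard c·x = -0.4968 hit at Δt = 0.8597 (t = 2.5164), x⁻ = (-0.3536, 0.3564) → reset → x⁺ = (-0.4394, 0.5421), jump to mode 0
Mode 0: flow for 0.6109 to horizon, guard not reached → x = (-1.1110, 1.0317)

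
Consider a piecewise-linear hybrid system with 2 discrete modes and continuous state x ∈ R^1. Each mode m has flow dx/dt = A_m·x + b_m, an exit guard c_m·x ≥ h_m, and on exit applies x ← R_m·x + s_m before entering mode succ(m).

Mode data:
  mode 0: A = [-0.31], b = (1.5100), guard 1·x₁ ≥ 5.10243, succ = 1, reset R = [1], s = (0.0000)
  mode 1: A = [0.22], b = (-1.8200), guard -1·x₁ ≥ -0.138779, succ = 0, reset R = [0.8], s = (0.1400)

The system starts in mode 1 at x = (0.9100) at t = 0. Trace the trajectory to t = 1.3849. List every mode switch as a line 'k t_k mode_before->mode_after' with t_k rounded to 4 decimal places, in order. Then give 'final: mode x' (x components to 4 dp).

1 0.4528 1->0
final: 0 1.4104

Mode 1: guard c·x = -0.1388 hit at Δt = 0.4528 (t = 0.4528), x⁻ = (0.1388) → reset → x⁺ = (0.2510), jump to mode 0
Mode 0: flow for 0.9321 to horizon, guard not reached → x = (1.4104)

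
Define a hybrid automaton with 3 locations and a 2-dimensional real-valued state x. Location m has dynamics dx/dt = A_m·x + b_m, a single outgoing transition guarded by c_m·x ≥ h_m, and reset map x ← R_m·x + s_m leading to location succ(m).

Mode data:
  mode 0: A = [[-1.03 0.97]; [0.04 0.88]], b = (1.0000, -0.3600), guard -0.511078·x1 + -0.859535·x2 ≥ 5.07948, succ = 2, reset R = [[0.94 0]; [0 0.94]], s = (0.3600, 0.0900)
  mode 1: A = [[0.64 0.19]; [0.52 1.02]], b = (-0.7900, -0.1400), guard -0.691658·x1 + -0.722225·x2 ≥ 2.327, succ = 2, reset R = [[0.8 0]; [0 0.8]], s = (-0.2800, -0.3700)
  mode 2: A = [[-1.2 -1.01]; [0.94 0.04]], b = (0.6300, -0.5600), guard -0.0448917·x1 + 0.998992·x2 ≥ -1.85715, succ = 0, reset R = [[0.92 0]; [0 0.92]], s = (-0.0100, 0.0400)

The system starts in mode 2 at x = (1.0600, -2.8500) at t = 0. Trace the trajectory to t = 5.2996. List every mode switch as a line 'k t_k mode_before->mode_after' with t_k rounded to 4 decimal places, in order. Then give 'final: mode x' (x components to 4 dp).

Mode 2: guard c·x = -1.8572 hit at Δt = 1.0784 (t = 1.0784), x⁻ = (2.0607, -1.7664) → reset → x⁺ = (1.8858, -1.5851), jump to mode 0
Mode 0: guard c·x = 5.0795 hit at Δt = 1.2006 (t = 2.2790), x⁻ = (-1.0808, -5.2669) → reset → x⁺ = (-0.6560, -4.8609), jump to mode 2
Mode 2: guard c·x = -1.8572 hit at Δt = 2.0872 (t = 4.3662), x⁻ = (2.8185, -1.7324) → reset → x⁺ = (2.5831, -1.5538), jump to mode 0
Mode 0: flow for 0.9334 to horizon, guard not reached → x = (-0.0310, -3.9714)

1 1.0784 2->0
2 2.2790 0->2
3 4.3662 2->0
final: 0 -0.0310 -3.9714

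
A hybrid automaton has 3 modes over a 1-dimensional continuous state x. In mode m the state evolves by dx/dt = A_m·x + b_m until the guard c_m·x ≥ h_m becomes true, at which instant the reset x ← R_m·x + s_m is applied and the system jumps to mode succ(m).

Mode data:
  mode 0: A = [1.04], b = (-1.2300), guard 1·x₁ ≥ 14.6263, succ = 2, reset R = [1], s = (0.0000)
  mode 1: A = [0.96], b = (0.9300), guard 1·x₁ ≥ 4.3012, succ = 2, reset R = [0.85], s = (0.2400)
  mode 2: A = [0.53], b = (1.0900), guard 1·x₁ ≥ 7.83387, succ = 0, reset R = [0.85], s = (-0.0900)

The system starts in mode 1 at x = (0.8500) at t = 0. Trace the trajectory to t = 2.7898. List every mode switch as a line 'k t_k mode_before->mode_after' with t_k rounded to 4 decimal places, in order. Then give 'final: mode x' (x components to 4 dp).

Mode 1: guard c·x = 4.3012 hit at Δt = 1.1082 (t = 1.1082), x⁻ = (4.3012) → reset → x⁺ = (3.8960), jump to mode 2
Mode 2: guard c·x = 7.8339 hit at Δt = 0.9580 (t = 2.0662), x⁻ = (7.8339) → reset → x⁺ = (6.5688), jump to mode 0
Mode 0: flow for 0.7236 to horizon, guard not reached → x = (12.6141)

1 1.1082 1->2
2 2.0662 2->0
final: 0 12.6141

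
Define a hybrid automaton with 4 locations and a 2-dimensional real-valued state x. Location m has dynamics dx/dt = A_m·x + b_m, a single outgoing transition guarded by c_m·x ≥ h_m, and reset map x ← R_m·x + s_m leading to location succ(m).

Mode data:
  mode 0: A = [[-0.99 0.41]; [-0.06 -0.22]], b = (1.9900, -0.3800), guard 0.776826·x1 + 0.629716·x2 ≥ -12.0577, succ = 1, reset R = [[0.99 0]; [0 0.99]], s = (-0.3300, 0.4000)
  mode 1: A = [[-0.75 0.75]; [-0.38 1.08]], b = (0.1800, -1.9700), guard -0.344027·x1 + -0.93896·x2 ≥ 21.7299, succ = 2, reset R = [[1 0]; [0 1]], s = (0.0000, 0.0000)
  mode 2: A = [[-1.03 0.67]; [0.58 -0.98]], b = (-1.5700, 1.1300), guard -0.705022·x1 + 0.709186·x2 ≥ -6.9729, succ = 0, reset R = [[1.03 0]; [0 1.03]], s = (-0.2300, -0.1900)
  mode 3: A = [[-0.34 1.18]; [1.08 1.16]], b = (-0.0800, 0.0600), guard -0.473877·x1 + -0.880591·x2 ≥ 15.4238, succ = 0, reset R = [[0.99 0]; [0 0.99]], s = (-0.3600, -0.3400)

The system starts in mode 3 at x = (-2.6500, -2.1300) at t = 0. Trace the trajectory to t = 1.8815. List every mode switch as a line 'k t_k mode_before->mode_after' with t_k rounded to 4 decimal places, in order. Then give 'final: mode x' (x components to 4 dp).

Mode 3: guard c·x = 15.4238 hit at Δt = 0.9087 (t = 0.9087), x⁻ = (-8.0693, -13.1729) → reset → x⁺ = (-8.3486, -13.3812), jump to mode 0
Mode 0: guard c·x = -12.0577 hit at Δt = 0.5960 (t = 1.5047), x⁻ = (-6.0280, -11.7117) → reset → x⁺ = (-6.2977, -11.1946), jump to mode 1
Mode 1: flow for 0.3768 to horizon, guard not reached → x = (-8.0873, -16.4870)

1 0.9087 3->0
2 1.5047 0->1
final: 1 -8.0873 -16.4870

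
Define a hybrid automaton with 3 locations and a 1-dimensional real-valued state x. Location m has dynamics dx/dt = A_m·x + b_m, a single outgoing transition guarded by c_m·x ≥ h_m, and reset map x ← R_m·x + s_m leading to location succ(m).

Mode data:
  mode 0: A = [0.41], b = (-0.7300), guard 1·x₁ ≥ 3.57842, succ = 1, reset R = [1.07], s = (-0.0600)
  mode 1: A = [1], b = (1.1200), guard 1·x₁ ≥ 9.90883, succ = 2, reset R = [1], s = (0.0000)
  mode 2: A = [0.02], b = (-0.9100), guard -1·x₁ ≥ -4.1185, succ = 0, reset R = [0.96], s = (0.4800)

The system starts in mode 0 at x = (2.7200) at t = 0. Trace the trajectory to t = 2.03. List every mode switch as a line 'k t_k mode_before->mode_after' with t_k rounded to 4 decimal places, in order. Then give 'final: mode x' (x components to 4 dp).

1 1.5830 0->1
final: 1 6.5243

Mode 0: guard c·x = 3.5784 hit at Δt = 1.5830 (t = 1.5830), x⁻ = (3.5784) → reset → x⁺ = (3.7689), jump to mode 1
Mode 1: flow for 0.4470 to horizon, guard not reached → x = (6.5243)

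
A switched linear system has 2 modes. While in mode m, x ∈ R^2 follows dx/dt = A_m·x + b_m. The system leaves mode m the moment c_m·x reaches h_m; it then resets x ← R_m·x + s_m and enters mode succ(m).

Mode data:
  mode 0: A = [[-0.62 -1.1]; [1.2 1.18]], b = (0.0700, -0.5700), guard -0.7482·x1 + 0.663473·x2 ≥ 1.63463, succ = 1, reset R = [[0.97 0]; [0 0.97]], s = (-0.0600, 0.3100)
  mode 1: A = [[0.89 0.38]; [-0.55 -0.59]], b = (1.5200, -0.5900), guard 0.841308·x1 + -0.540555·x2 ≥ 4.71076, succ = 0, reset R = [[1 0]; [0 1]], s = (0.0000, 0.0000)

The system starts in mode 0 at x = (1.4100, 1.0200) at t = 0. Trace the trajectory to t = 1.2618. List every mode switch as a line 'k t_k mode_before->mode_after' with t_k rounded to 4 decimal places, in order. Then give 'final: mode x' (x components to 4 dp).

Mode 0: guard c·x = 1.6346 hit at Δt = 0.6088 (t = 0.6088), x⁻ = (0.0045, 2.4688) → reset → x⁺ = (-0.0557, 2.7047), jump to mode 1
Mode 1: flow for 0.6530 to horizon, guard not reached → x = (1.9381, 1.2403)

1 0.6088 0->1
final: 1 1.9381 1.2403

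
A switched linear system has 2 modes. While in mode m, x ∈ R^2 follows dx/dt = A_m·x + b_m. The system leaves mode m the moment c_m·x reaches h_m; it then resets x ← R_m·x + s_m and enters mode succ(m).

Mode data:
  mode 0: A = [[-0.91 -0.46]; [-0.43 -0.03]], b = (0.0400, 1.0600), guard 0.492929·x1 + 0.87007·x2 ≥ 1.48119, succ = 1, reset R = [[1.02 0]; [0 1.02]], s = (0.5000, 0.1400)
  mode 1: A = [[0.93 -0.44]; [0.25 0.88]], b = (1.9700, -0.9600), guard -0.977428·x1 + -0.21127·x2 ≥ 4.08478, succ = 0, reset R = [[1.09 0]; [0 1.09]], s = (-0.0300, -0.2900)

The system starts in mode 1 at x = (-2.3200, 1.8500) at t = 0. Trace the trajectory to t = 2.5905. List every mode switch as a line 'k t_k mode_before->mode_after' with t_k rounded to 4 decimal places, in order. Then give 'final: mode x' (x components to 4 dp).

1 1.2066 1->0
2 1.9524 0->1
final: 1 -4.8404 4.9139

Mode 1: guard c·x = 4.0848 hit at Δt = 1.2066 (t = 1.2066), x⁻ = (-4.5355, 1.6490) → reset → x⁺ = (-4.9737, 1.5074), jump to mode 0
Mode 0: guard c·x = 1.4812 hit at Δt = 0.7458 (t = 1.9524), x⁻ = (-3.1648, 3.4954) → reset → x⁺ = (-2.7281, 3.7053), jump to mode 1
Mode 1: flow for 0.6381 to horizon, guard not reached → x = (-4.8404, 4.9139)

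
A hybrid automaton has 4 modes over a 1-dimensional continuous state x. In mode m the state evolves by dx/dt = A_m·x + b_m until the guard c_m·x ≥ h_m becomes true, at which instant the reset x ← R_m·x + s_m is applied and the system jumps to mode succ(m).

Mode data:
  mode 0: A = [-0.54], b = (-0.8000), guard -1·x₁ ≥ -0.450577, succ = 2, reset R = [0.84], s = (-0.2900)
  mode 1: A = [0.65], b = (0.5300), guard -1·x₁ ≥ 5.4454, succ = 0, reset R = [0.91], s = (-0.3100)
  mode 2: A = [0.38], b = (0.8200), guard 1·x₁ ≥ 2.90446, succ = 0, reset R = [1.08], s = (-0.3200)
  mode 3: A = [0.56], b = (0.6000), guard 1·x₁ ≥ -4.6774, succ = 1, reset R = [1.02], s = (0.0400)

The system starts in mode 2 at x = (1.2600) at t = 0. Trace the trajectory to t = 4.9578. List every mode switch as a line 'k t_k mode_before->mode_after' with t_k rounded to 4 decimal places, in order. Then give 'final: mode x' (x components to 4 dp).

1 1.0337 2->0
2 2.5145 0->2
3 4.6527 2->0
final: 0 2.1639

Mode 2: guard c·x = 2.9045 hit at Δt = 1.0337 (t = 1.0337), x⁻ = (2.9045) → reset → x⁺ = (2.8168), jump to mode 0
Mode 0: guard c·x = -0.4506 hit at Δt = 1.4808 (t = 2.5145), x⁻ = (0.4506) → reset → x⁺ = (0.0885), jump to mode 2
Mode 2: guard c·x = 2.9045 hit at Δt = 2.1382 (t = 4.6527), x⁻ = (2.9045) → reset → x⁺ = (2.8168), jump to mode 0
Mode 0: flow for 0.3051 to horizon, guard not reached → x = (2.1639)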